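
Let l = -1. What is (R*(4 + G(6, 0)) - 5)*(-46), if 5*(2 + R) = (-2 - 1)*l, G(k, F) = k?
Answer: 874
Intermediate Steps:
R = -7/5 (R = -2 + ((-2 - 1)*(-1))/5 = -2 + (-3*(-1))/5 = -2 + (⅕)*3 = -2 + ⅗ = -7/5 ≈ -1.4000)
(R*(4 + G(6, 0)) - 5)*(-46) = (-7*(4 + 6)/5 - 5)*(-46) = (-7/5*10 - 5)*(-46) = (-14 - 5)*(-46) = -19*(-46) = 874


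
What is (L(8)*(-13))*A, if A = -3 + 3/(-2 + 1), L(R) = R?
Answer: 624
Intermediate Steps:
A = -6 (A = -3 + 3/(-1) = -3 + 3*(-1) = -3 - 3 = -6)
(L(8)*(-13))*A = (8*(-13))*(-6) = -104*(-6) = 624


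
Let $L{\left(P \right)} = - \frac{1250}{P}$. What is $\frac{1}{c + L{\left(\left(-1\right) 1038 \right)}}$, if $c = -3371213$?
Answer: $- \frac{519}{1749658922} \approx -2.9663 \cdot 10^{-7}$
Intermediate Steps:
$\frac{1}{c + L{\left(\left(-1\right) 1038 \right)}} = \frac{1}{-3371213 - \frac{1250}{\left(-1\right) 1038}} = \frac{1}{-3371213 - \frac{1250}{-1038}} = \frac{1}{-3371213 - - \frac{625}{519}} = \frac{1}{-3371213 + \frac{625}{519}} = \frac{1}{- \frac{1749658922}{519}} = - \frac{519}{1749658922}$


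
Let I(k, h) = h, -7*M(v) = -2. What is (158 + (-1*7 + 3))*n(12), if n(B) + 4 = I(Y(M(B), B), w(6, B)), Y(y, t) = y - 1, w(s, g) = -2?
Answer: -924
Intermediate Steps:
M(v) = 2/7 (M(v) = -1/7*(-2) = 2/7)
Y(y, t) = -1 + y
n(B) = -6 (n(B) = -4 - 2 = -6)
(158 + (-1*7 + 3))*n(12) = (158 + (-1*7 + 3))*(-6) = (158 + (-7 + 3))*(-6) = (158 - 4)*(-6) = 154*(-6) = -924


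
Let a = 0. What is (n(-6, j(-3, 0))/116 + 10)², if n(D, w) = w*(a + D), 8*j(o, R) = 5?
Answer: 21390625/215296 ≈ 99.354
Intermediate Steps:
j(o, R) = 5/8 (j(o, R) = (⅛)*5 = 5/8)
n(D, w) = D*w (n(D, w) = w*(0 + D) = w*D = D*w)
(n(-6, j(-3, 0))/116 + 10)² = (-6*5/8/116 + 10)² = (-15/4*1/116 + 10)² = (-15/464 + 10)² = (4625/464)² = 21390625/215296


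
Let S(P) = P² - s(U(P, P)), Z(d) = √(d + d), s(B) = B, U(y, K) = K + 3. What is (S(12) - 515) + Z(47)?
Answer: -386 + √94 ≈ -376.30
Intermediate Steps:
U(y, K) = 3 + K
Z(d) = √2*√d (Z(d) = √(2*d) = √2*√d)
S(P) = -3 + P² - P (S(P) = P² - (3 + P) = P² + (-3 - P) = -3 + P² - P)
(S(12) - 515) + Z(47) = ((-3 + 12² - 1*12) - 515) + √2*√47 = ((-3 + 144 - 12) - 515) + √94 = (129 - 515) + √94 = -386 + √94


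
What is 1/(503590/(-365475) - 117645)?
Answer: -73095/8599361993 ≈ -8.5001e-6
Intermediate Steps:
1/(503590/(-365475) - 117645) = 1/(503590*(-1/365475) - 117645) = 1/(-100718/73095 - 117645) = 1/(-8599361993/73095) = -73095/8599361993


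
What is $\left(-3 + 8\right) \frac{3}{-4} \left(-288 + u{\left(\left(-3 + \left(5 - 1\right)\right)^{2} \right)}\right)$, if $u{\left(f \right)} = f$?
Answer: $\frac{4305}{4} \approx 1076.3$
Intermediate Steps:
$\left(-3 + 8\right) \frac{3}{-4} \left(-288 + u{\left(\left(-3 + \left(5 - 1\right)\right)^{2} \right)}\right) = \left(-3 + 8\right) \frac{3}{-4} \left(-288 + \left(-3 + \left(5 - 1\right)\right)^{2}\right) = 5 \cdot 3 \left(- \frac{1}{4}\right) \left(-288 + \left(-3 + \left(5 - 1\right)\right)^{2}\right) = 5 \left(- \frac{3}{4}\right) \left(-288 + \left(-3 + 4\right)^{2}\right) = - \frac{15 \left(-288 + 1^{2}\right)}{4} = - \frac{15 \left(-288 + 1\right)}{4} = \left(- \frac{15}{4}\right) \left(-287\right) = \frac{4305}{4}$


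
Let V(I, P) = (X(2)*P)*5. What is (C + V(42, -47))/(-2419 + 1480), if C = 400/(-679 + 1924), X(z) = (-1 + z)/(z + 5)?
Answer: 57955/1636677 ≈ 0.035410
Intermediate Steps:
X(z) = (-1 + z)/(5 + z)
V(I, P) = 5*P/7 (V(I, P) = (((-1 + 2)/(5 + 2))*P)*5 = ((1/7)*P)*5 = (((⅐)*1)*P)*5 = (P/7)*5 = 5*P/7)
C = 80/249 (C = 400/1245 = 400*(1/1245) = 80/249 ≈ 0.32129)
(C + V(42, -47))/(-2419 + 1480) = (80/249 + (5/7)*(-47))/(-2419 + 1480) = (80/249 - 235/7)/(-939) = -57955/1743*(-1/939) = 57955/1636677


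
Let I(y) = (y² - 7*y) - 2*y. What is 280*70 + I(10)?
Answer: 19610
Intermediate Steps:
I(y) = y² - 9*y
280*70 + I(10) = 280*70 + 10*(-9 + 10) = 19600 + 10*1 = 19600 + 10 = 19610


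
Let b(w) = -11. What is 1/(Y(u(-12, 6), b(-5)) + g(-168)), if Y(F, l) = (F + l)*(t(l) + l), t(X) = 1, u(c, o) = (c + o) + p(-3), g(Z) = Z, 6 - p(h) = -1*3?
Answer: -1/88 ≈ -0.011364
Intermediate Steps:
p(h) = 9 (p(h) = 6 - (-1)*3 = 6 - 1*(-3) = 6 + 3 = 9)
u(c, o) = 9 + c + o (u(c, o) = (c + o) + 9 = 9 + c + o)
Y(F, l) = (1 + l)*(F + l) (Y(F, l) = (F + l)*(1 + l) = (1 + l)*(F + l))
1/(Y(u(-12, 6), b(-5)) + g(-168)) = 1/(((9 - 12 + 6) - 11 + (-11)² + (9 - 12 + 6)*(-11)) - 168) = 1/((3 - 11 + 121 + 3*(-11)) - 168) = 1/((3 - 11 + 121 - 33) - 168) = 1/(80 - 168) = 1/(-88) = -1/88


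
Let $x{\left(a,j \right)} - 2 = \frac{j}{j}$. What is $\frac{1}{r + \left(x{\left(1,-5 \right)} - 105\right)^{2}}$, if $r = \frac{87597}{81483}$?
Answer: $\frac{27161}{282612243} \approx 9.6107 \cdot 10^{-5}$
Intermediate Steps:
$x{\left(a,j \right)} = 3$ ($x{\left(a,j \right)} = 2 + \frac{j}{j} = 2 + 1 = 3$)
$r = \frac{29199}{27161}$ ($r = 87597 \cdot \frac{1}{81483} = \frac{29199}{27161} \approx 1.075$)
$\frac{1}{r + \left(x{\left(1,-5 \right)} - 105\right)^{2}} = \frac{1}{\frac{29199}{27161} + \left(3 - 105\right)^{2}} = \frac{1}{\frac{29199}{27161} + \left(-102\right)^{2}} = \frac{1}{\frac{29199}{27161} + 10404} = \frac{1}{\frac{282612243}{27161}} = \frac{27161}{282612243}$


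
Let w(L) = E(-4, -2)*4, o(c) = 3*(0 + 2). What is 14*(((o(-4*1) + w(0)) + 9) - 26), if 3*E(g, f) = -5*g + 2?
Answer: 770/3 ≈ 256.67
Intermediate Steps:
o(c) = 6 (o(c) = 3*2 = 6)
E(g, f) = ⅔ - 5*g/3 (E(g, f) = (-5*g + 2)/3 = (2 - 5*g)/3 = ⅔ - 5*g/3)
w(L) = 88/3 (w(L) = (⅔ - 5/3*(-4))*4 = (⅔ + 20/3)*4 = (22/3)*4 = 88/3)
14*(((o(-4*1) + w(0)) + 9) - 26) = 14*(((6 + 88/3) + 9) - 26) = 14*((106/3 + 9) - 26) = 14*(133/3 - 26) = 14*(55/3) = 770/3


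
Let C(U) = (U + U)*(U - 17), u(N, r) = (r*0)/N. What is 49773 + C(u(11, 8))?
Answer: 49773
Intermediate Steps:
u(N, r) = 0 (u(N, r) = 0/N = 0)
C(U) = 2*U*(-17 + U) (C(U) = (2*U)*(-17 + U) = 2*U*(-17 + U))
49773 + C(u(11, 8)) = 49773 + 2*0*(-17 + 0) = 49773 + 2*0*(-17) = 49773 + 0 = 49773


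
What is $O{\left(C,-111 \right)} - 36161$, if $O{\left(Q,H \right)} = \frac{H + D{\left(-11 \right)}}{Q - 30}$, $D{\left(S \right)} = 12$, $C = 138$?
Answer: $- \frac{433943}{12} \approx -36162.0$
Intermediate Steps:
$O{\left(Q,H \right)} = \frac{12 + H}{-30 + Q}$ ($O{\left(Q,H \right)} = \frac{H + 12}{Q - 30} = \frac{12 + H}{-30 + Q}$)
$O{\left(C,-111 \right)} - 36161 = \frac{12 - 111}{-30 + 138} - 36161 = \frac{1}{108} \left(-99\right) - 36161 = - \frac{11}{12} - 36161 = - \frac{433943}{12}$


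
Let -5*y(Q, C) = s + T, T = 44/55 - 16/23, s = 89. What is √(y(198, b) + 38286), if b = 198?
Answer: √506096669/115 ≈ 195.62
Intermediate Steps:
T = 12/115 (T = 44*(1/55) - 16*1/23 = ⅘ - 16/23 = 12/115 ≈ 0.10435)
y(Q, C) = -10247/575 (y(Q, C) = -(89 + 12/115)/5 = -⅕*10247/115 = -10247/575)
√(y(198, b) + 38286) = √(-10247/575 + 38286) = √(22004203/575) = √506096669/115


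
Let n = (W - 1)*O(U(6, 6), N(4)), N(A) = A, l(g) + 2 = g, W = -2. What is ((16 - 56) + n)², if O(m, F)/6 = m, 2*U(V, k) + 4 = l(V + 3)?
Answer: 4489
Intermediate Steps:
l(g) = -2 + g
U(V, k) = -3/2 + V/2 (U(V, k) = -2 + (-2 + (V + 3))/2 = -2 + (-2 + (3 + V))/2 = -2 + (1 + V)/2 = -2 + (½ + V/2) = -3/2 + V/2)
O(m, F) = 6*m
n = -27 (n = (-2 - 1)*(6*(-3/2 + (½)*6)) = -18*(-3/2 + 3) = -18*3/2 = -3*9 = -27)
((16 - 56) + n)² = ((16 - 56) - 27)² = (-40 - 27)² = (-67)² = 4489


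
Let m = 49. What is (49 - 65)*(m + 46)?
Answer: -1520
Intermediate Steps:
(49 - 65)*(m + 46) = (49 - 65)*(49 + 46) = -16*95 = -1520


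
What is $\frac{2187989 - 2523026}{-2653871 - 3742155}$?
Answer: $\frac{335037}{6396026} \approx 0.052382$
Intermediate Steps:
$\frac{2187989 - 2523026}{-2653871 - 3742155} = \frac{2187989 - 2523026}{-6396026} = \left(2187989 - 2523026\right) \left(- \frac{1}{6396026}\right) = \left(-335037\right) \left(- \frac{1}{6396026}\right) = \frac{335037}{6396026}$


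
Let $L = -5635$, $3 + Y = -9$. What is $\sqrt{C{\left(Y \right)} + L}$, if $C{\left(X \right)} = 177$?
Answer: $i \sqrt{5458} \approx 73.878 i$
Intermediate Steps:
$Y = -12$ ($Y = -3 - 9 = -12$)
$\sqrt{C{\left(Y \right)} + L} = \sqrt{177 - 5635} = \sqrt{-5458} = i \sqrt{5458}$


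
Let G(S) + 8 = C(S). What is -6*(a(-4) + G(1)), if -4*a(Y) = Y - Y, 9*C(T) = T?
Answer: 142/3 ≈ 47.333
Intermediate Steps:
C(T) = T/9
a(Y) = 0 (a(Y) = -(Y - Y)/4 = -¼*0 = 0)
G(S) = -8 + S/9
-6*(a(-4) + G(1)) = -6*(0 + (-8 + (⅑)*1)) = -6*(0 + (-8 + ⅑)) = -6*(0 - 71/9) = -6*(-71/9) = 142/3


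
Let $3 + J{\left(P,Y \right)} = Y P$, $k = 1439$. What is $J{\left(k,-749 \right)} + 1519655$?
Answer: $441841$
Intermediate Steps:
$J{\left(P,Y \right)} = -3 + P Y$ ($J{\left(P,Y \right)} = -3 + Y P = -3 + P Y$)
$J{\left(k,-749 \right)} + 1519655 = \left(-3 + 1439 \left(-749\right)\right) + 1519655 = \left(-3 - 1077811\right) + 1519655 = -1077814 + 1519655 = 441841$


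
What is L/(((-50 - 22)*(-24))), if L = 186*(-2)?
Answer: -31/144 ≈ -0.21528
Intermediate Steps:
L = -372
L/(((-50 - 22)*(-24))) = -372*(-1/(24*(-50 - 22))) = -372/((-72*(-24))) = -372/1728 = -372*1/1728 = -31/144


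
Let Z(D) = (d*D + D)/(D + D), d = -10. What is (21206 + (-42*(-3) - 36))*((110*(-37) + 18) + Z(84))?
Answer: -86387224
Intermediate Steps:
Z(D) = -9/2 (Z(D) = (-10*D + D)/(D + D) = (-9*D)/((2*D)) = (-9*D)*(1/(2*D)) = -9/2)
(21206 + (-42*(-3) - 36))*((110*(-37) + 18) + Z(84)) = (21206 + (-42*(-3) - 36))*((110*(-37) + 18) - 9/2) = (21206 + (126 - 36))*((-4070 + 18) - 9/2) = (21206 + 90)*(-4052 - 9/2) = 21296*(-8113/2) = -86387224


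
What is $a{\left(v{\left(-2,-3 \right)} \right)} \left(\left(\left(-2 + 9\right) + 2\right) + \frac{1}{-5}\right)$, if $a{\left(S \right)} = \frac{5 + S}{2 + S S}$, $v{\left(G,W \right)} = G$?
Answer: $\frac{22}{5} \approx 4.4$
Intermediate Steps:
$a{\left(S \right)} = \frac{5 + S}{2 + S^{2}}$
$a{\left(v{\left(-2,-3 \right)} \right)} \left(\left(\left(-2 + 9\right) + 2\right) + \frac{1}{-5}\right) = \frac{5 - 2}{2 + \left(-2\right)^{2}} \left(\left(\left(-2 + 9\right) + 2\right) + \frac{1}{-5}\right) = \frac{1}{2 + 4} \cdot 3 \left(\left(7 + 2\right) - \frac{1}{5}\right) = \frac{1}{6} \cdot 3 \left(9 - \frac{1}{5}\right) = \frac{1}{6} \cdot 3 \cdot \frac{44}{5} = \frac{1}{2} \cdot \frac{44}{5} = \frac{22}{5}$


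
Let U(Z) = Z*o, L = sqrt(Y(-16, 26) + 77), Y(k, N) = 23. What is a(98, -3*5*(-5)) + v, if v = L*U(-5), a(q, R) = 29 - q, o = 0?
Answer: -69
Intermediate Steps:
L = 10 (L = sqrt(23 + 77) = sqrt(100) = 10)
U(Z) = 0 (U(Z) = Z*0 = 0)
v = 0 (v = 10*0 = 0)
a(98, -3*5*(-5)) + v = (29 - 1*98) + 0 = (29 - 98) + 0 = -69 + 0 = -69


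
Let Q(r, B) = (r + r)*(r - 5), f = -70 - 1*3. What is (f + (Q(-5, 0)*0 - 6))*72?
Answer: -5688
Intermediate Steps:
f = -73 (f = -70 - 3 = -73)
Q(r, B) = 2*r*(-5 + r) (Q(r, B) = (2*r)*(-5 + r) = 2*r*(-5 + r))
(f + (Q(-5, 0)*0 - 6))*72 = (-73 + ((2*(-5)*(-5 - 5))*0 - 6))*72 = (-73 + ((2*(-5)*(-10))*0 - 6))*72 = (-73 + (100*0 - 6))*72 = (-73 + (0 - 6))*72 = (-73 - 6)*72 = -79*72 = -5688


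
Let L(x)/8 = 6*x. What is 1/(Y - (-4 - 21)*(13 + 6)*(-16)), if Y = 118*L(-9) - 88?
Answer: -1/58664 ≈ -1.7046e-5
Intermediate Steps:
L(x) = 48*x (L(x) = 8*(6*x) = 48*x)
Y = -51064 (Y = 118*(48*(-9)) - 88 = 118*(-432) - 88 = -50976 - 88 = -51064)
1/(Y - (-4 - 21)*(13 + 6)*(-16)) = 1/(-51064 - (-4 - 21)*(13 + 6)*(-16)) = 1/(-51064 - (-25)*19*(-16)) = 1/(-51064 - 1*(-475)*(-16)) = 1/(-51064 + 475*(-16)) = 1/(-51064 - 7600) = 1/(-58664) = -1/58664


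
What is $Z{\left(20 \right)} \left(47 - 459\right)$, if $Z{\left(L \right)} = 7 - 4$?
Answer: $-1236$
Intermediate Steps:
$Z{\left(L \right)} = 3$
$Z{\left(20 \right)} \left(47 - 459\right) = 3 \left(47 - 459\right) = 3 \left(-412\right) = -1236$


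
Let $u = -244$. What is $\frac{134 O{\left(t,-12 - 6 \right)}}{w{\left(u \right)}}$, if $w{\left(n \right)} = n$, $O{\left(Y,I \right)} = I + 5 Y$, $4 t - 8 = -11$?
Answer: $\frac{5829}{488} \approx 11.945$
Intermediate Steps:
$t = - \frac{3}{4}$ ($t = 2 + \frac{1}{4} \left(-11\right) = 2 - \frac{11}{4} = - \frac{3}{4} \approx -0.75$)
$\frac{134 O{\left(t,-12 - 6 \right)}}{w{\left(u \right)}} = \frac{134 \left(\left(-12 - 6\right) + 5 \left(- \frac{3}{4}\right)\right)}{-244} = 134 \left(-18 - \frac{15}{4}\right) \left(- \frac{1}{244}\right) = 134 \left(- \frac{87}{4}\right) \left(- \frac{1}{244}\right) = \left(- \frac{5829}{2}\right) \left(- \frac{1}{244}\right) = \frac{5829}{488}$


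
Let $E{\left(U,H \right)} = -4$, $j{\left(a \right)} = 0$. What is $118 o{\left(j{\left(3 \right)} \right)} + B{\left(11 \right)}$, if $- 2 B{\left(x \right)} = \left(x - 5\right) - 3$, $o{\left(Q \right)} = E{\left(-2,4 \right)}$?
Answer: $- \frac{947}{2} \approx -473.5$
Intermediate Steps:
$o{\left(Q \right)} = -4$
$B{\left(x \right)} = 4 - \frac{x}{2}$ ($B{\left(x \right)} = - \frac{\left(x - 5\right) - 3}{2} = - \frac{\left(-5 + x\right) - 3}{2} = - \frac{-8 + x}{2} = 4 - \frac{x}{2}$)
$118 o{\left(j{\left(3 \right)} \right)} + B{\left(11 \right)} = 118 \left(-4\right) + \left(4 - \frac{11}{2}\right) = -472 + \left(4 - \frac{11}{2}\right) = -472 - \frac{3}{2} = - \frac{947}{2}$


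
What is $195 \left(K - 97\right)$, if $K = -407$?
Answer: $-98280$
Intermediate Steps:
$195 \left(K - 97\right) = 195 \left(-407 - 97\right) = 195 \left(-504\right) = -98280$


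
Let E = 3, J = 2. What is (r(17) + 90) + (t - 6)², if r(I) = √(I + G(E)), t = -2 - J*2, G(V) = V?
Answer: 234 + 2*√5 ≈ 238.47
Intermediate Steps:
t = -6 (t = -2 - 2*2 = -2 - 1*4 = -2 - 4 = -6)
r(I) = √(3 + I) (r(I) = √(I + 3) = √(3 + I))
(r(17) + 90) + (t - 6)² = (√(3 + 17) + 90) + (-6 - 6)² = (√20 + 90) + (-12)² = (2*√5 + 90) + 144 = (90 + 2*√5) + 144 = 234 + 2*√5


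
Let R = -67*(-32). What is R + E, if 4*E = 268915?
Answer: 277491/4 ≈ 69373.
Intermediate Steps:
R = 2144
E = 268915/4 (E = (¼)*268915 = 268915/4 ≈ 67229.)
R + E = 2144 + 268915/4 = 277491/4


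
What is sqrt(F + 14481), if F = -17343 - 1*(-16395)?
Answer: sqrt(13533) ≈ 116.33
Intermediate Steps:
F = -948 (F = -17343 + 16395 = -948)
sqrt(F + 14481) = sqrt(-948 + 14481) = sqrt(13533)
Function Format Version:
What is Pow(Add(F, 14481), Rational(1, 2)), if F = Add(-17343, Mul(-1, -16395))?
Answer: Pow(13533, Rational(1, 2)) ≈ 116.33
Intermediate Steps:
F = -948 (F = Add(-17343, 16395) = -948)
Pow(Add(F, 14481), Rational(1, 2)) = Pow(Add(-948, 14481), Rational(1, 2)) = Pow(13533, Rational(1, 2))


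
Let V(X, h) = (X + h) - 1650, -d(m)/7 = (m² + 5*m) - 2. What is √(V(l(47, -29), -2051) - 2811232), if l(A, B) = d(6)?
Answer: I*√2815381 ≈ 1677.9*I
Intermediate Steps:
d(m) = 14 - 35*m - 7*m² (d(m) = -7*((m² + 5*m) - 2) = -7*(-2 + m² + 5*m) = 14 - 35*m - 7*m²)
l(A, B) = -448 (l(A, B) = 14 - 35*6 - 7*6² = 14 - 210 - 7*36 = 14 - 210 - 252 = -448)
V(X, h) = -1650 + X + h
√(V(l(47, -29), -2051) - 2811232) = √((-1650 - 448 - 2051) - 2811232) = √(-4149 - 2811232) = √(-2815381) = I*√2815381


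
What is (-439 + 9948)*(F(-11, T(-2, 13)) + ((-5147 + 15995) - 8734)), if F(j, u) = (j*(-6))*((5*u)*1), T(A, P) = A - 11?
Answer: -20691584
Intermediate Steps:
T(A, P) = -11 + A
F(j, u) = -30*j*u (F(j, u) = (-6*j)*(5*u) = -30*j*u)
(-439 + 9948)*(F(-11, T(-2, 13)) + ((-5147 + 15995) - 8734)) = (-439 + 9948)*(-30*(-11)*(-11 - 2) + ((-5147 + 15995) - 8734)) = 9509*(-30*(-11)*(-13) + (10848 - 8734)) = 9509*(-4290 + 2114) = 9509*(-2176) = -20691584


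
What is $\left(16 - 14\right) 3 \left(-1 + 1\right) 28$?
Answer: $0$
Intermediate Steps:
$\left(16 - 14\right) 3 \left(-1 + 1\right) 28 = \left(16 - 14\right) 3 \cdot 0 \cdot 28 = 2 \cdot 0 \cdot 28 = 0 \cdot 28 = 0$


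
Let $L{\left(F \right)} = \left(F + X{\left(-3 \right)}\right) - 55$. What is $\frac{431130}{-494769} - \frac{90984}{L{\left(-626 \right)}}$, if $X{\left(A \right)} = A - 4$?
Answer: $\frac{1863310219}{14183378} \approx 131.37$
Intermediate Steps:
$X{\left(A \right)} = -4 + A$
$L{\left(F \right)} = -62 + F$ ($L{\left(F \right)} = \left(F - 7\right) - 55 = \left(-7 + F\right) - 55 = -62 + F$)
$\frac{431130}{-494769} - \frac{90984}{L{\left(-626 \right)}} = \frac{431130}{-494769} - \frac{90984}{-62 - 626} = 431130 \left(- \frac{1}{494769}\right) - \frac{90984}{-688} = - \frac{143710}{164923} - - \frac{11373}{86} = - \frac{143710}{164923} + \frac{11373}{86} = \frac{1863310219}{14183378}$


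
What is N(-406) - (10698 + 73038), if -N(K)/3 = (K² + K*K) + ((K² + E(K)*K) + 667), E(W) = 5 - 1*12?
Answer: -1577787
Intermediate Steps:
E(W) = -7 (E(W) = 5 - 12 = -7)
N(K) = -2001 - 9*K² + 21*K (N(K) = -3*((K² + K*K) + ((K² - 7*K) + 667)) = -3*((K² + K²) + (667 + K² - 7*K)) = -3*(2*K² + (667 + K² - 7*K)) = -3*(667 - 7*K + 3*K²) = -2001 - 9*K² + 21*K)
N(-406) - (10698 + 73038) = (-2001 - 9*(-406)² + 21*(-406)) - (10698 + 73038) = (-2001 - 9*164836 - 8526) - 1*83736 = (-2001 - 1483524 - 8526) - 83736 = -1494051 - 83736 = -1577787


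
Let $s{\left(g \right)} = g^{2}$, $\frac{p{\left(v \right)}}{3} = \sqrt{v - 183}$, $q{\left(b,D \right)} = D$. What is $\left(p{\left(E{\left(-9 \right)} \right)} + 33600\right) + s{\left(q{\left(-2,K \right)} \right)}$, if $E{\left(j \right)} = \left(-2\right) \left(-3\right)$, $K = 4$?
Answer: $33616 + 3 i \sqrt{177} \approx 33616.0 + 39.912 i$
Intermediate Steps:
$E{\left(j \right)} = 6$
$p{\left(v \right)} = 3 \sqrt{-183 + v}$ ($p{\left(v \right)} = 3 \sqrt{v - 183} = 3 \sqrt{-183 + v}$)
$\left(p{\left(E{\left(-9 \right)} \right)} + 33600\right) + s{\left(q{\left(-2,K \right)} \right)} = \left(3 \sqrt{-183 + 6} + 33600\right) + 4^{2} = \left(3 \sqrt{-177} + 33600\right) + 16 = \left(3 i \sqrt{177} + 33600\right) + 16 = \left(33600 + 3 i \sqrt{177}\right) + 16 = 33616 + 3 i \sqrt{177}$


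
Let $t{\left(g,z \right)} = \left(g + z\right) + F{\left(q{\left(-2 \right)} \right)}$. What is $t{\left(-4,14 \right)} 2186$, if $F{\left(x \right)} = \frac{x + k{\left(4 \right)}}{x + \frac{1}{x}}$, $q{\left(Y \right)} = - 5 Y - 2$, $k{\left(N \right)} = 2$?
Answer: $\frac{319156}{13} \approx 24550.0$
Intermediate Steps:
$q{\left(Y \right)} = -2 - 5 Y$
$F{\left(x \right)} = \frac{2 + x}{x + \frac{1}{x}}$ ($F{\left(x \right)} = \frac{x + 2}{x + \frac{1}{x}} = \frac{2 + x}{x + \frac{1}{x}}$)
$t{\left(g,z \right)} = \frac{16}{13} + g + z$ ($t{\left(g,z \right)} = \left(g + z\right) + \frac{\left(-2 - -10\right) \left(2 - -8\right)}{1 + \left(-2 - -10\right)^{2}} = \left(g + z\right) + \frac{\left(-2 + 10\right) \left(2 + \left(-2 + 10\right)\right)}{1 + \left(-2 + 10\right)^{2}} = \left(g + z\right) + \frac{8 \left(2 + 8\right)}{1 + 8^{2}} = \left(g + z\right) + 8 \frac{1}{1 + 64} \cdot 10 = \left(g + z\right) + 8 \cdot \frac{1}{65} \cdot 10 = \left(g + z\right) + \frac{16}{13} = \frac{16}{13} + g + z$)
$t{\left(-4,14 \right)} 2186 = \left(\frac{16}{13} - 4 + 14\right) 2186 = \frac{146}{13} \cdot 2186 = \frac{319156}{13}$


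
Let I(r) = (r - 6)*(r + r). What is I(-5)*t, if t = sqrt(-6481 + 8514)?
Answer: 110*sqrt(2033) ≈ 4959.8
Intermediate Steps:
t = sqrt(2033) ≈ 45.089
I(r) = 2*r*(-6 + r) (I(r) = (-6 + r)*(2*r) = 2*r*(-6 + r))
I(-5)*t = (2*(-5)*(-6 - 5))*sqrt(2033) = (2*(-5)*(-11))*sqrt(2033) = 110*sqrt(2033)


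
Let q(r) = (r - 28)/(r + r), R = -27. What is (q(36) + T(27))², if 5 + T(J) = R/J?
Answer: 2809/81 ≈ 34.679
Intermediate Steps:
T(J) = -5 - 27/J
q(r) = (-28 + r)/(2*r) (q(r) = (-28 + r)/((2*r)) = (-28 + r)*(1/(2*r)) = (-28 + r)/(2*r))
(q(36) + T(27))² = ((½)*(-28 + 36)/36 + (-5 - 27/27))² = ((½)*(1/36)*8 + (-5 - 27*1/27))² = (⅑ + (-5 - 1))² = (⅑ - 6)² = (-53/9)² = 2809/81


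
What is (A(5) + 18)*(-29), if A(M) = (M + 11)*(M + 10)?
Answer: -7482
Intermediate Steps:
A(M) = (10 + M)*(11 + M) (A(M) = (11 + M)*(10 + M) = (10 + M)*(11 + M))
(A(5) + 18)*(-29) = ((110 + 5² + 21*5) + 18)*(-29) = ((110 + 25 + 105) + 18)*(-29) = (240 + 18)*(-29) = 258*(-29) = -7482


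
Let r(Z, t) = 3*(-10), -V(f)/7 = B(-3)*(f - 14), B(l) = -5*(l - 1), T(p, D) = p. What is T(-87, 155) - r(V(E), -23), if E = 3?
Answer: -57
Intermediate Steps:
B(l) = 5 - 5*l (B(l) = -5*(-1 + l) = 5 - 5*l)
V(f) = 1960 - 140*f (V(f) = -7*(5 - 5*(-3))*(f - 14) = -7*(5 + 15)*(-14 + f) = -140*(-14 + f) = -7*(-280 + 20*f) = 1960 - 140*f)
r(Z, t) = -30
T(-87, 155) - r(V(E), -23) = -87 - 1*(-30) = -87 + 30 = -57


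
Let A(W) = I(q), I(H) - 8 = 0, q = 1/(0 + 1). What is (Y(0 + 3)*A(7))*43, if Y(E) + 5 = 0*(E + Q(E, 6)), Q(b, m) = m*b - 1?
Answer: -1720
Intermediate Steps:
q = 1 (q = 1/1 = 1)
Q(b, m) = -1 + b*m (Q(b, m) = b*m - 1 = -1 + b*m)
I(H) = 8 (I(H) = 8 + 0 = 8)
A(W) = 8
Y(E) = -5 (Y(E) = -5 + 0*(E + (-1 + E*6)) = -5 + 0*(E + (-1 + 6*E)) = -5 + 0*(-1 + 7*E) = -5 + 0 = -5)
(Y(0 + 3)*A(7))*43 = -5*8*43 = -40*43 = -1720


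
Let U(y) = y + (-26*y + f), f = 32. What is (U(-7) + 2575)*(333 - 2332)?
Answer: -5561218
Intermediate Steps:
U(y) = 32 - 25*y (U(y) = y + (-26*y + 32) = y + (32 - 26*y) = 32 - 25*y)
(U(-7) + 2575)*(333 - 2332) = ((32 - 25*(-7)) + 2575)*(333 - 2332) = ((32 + 175) + 2575)*(-1999) = (207 + 2575)*(-1999) = 2782*(-1999) = -5561218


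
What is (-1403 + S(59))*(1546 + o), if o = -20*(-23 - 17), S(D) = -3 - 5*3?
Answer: -3333666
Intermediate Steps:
S(D) = -18 (S(D) = -3 - 15 = -18)
o = 800 (o = -20*(-40) = 800)
(-1403 + S(59))*(1546 + o) = (-1403 - 18)*(1546 + 800) = -1421*2346 = -3333666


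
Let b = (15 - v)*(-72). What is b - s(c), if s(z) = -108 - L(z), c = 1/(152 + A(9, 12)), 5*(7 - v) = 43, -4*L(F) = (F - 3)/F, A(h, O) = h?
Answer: -9667/10 ≈ -966.70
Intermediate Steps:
L(F) = -(-3 + F)/(4*F) (L(F) = -(F - 3)/(4*F) = -(-3 + F)/(4*F))
v = -8/5 (v = 7 - ⅕*43 = 7 - 43/5 = -8/5 ≈ -1.6000)
c = 1/161 (c = 1/(152 + 9) = 1/161 ≈ 0.0062112)
s(z) = -108 - (3 - z)/(4*z)
b = -5976/5 (b = (15 - 1*(-8/5))*(-72) = (15 + 8/5)*(-72) = (83/5)*(-72) = -5976/5 ≈ -1195.2)
b - s(c) = -5976/5 - (-3 - 431*1/161)/(4*1/161) = -5976/5 - 161*(-3 - 431/161)/4 = -5976/5 - 161*(-914)/(4*161) = -5976/5 - 1*(-457/2) = -5976/5 + 457/2 = -9667/10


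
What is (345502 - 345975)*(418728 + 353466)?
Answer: -365247762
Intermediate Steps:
(345502 - 345975)*(418728 + 353466) = -473*772194 = -365247762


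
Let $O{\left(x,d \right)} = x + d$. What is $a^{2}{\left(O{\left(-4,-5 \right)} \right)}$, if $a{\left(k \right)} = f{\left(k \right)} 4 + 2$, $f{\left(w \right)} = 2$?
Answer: $100$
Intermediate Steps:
$O{\left(x,d \right)} = d + x$
$a{\left(k \right)} = 10$ ($a{\left(k \right)} = 2 \cdot 4 + 2 = 8 + 2 = 10$)
$a^{2}{\left(O{\left(-4,-5 \right)} \right)} = 10^{2} = 100$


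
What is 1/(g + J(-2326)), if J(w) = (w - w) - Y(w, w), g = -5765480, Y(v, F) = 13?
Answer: -1/5765493 ≈ -1.7345e-7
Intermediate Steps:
J(w) = -13 (J(w) = (w - w) - 1*13 = 0 - 13 = -13)
1/(g + J(-2326)) = 1/(-5765480 - 13) = 1/(-5765493) = -1/5765493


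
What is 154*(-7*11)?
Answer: -11858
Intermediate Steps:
154*(-7*11) = 154*(-77) = -11858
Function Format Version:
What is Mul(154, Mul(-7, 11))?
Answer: -11858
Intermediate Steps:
Mul(154, Mul(-7, 11)) = Mul(154, -77) = -11858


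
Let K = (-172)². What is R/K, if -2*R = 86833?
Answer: -86833/59168 ≈ -1.4676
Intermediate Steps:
R = -86833/2 (R = -½*86833 = -86833/2 ≈ -43417.)
K = 29584
R/K = -86833/2/29584 = -86833/2*1/29584 = -86833/59168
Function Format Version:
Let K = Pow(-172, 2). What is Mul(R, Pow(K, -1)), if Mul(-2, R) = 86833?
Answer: Rational(-86833, 59168) ≈ -1.4676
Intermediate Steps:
R = Rational(-86833, 2) (R = Mul(Rational(-1, 2), 86833) = Rational(-86833, 2) ≈ -43417.)
K = 29584
Mul(R, Pow(K, -1)) = Mul(Rational(-86833, 2), Pow(29584, -1)) = Mul(Rational(-86833, 2), Rational(1, 29584)) = Rational(-86833, 59168)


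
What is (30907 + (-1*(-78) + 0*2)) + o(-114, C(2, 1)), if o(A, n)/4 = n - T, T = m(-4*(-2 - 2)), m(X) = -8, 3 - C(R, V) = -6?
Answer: 31053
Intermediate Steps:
C(R, V) = 9 (C(R, V) = 3 - 1*(-6) = 3 + 6 = 9)
T = -8
o(A, n) = 32 + 4*n (o(A, n) = 4*(n - 1*(-8)) = 4*(n + 8) = 4*(8 + n) = 32 + 4*n)
(30907 + (-1*(-78) + 0*2)) + o(-114, C(2, 1)) = (30907 + (-1*(-78) + 0*2)) + (32 + 4*9) = (30907 + (78 + 0)) + (32 + 36) = (30907 + 78) + 68 = 30985 + 68 = 31053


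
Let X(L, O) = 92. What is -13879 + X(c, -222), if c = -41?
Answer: -13787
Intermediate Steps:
-13879 + X(c, -222) = -13879 + 92 = -13787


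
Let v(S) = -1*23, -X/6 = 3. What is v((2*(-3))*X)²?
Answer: 529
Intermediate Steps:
X = -18 (X = -6*3 = -18)
v(S) = -23
v((2*(-3))*X)² = (-23)² = 529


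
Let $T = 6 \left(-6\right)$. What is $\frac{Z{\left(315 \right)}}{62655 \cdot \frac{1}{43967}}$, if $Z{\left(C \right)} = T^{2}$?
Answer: $\frac{18993744}{20885} \approx 909.44$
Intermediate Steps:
$T = -36$
$Z{\left(C \right)} = 1296$ ($Z{\left(C \right)} = \left(-36\right)^{2} = 1296$)
$\frac{Z{\left(315 \right)}}{62655 \cdot \frac{1}{43967}} = \frac{1296}{62655 \cdot \frac{1}{43967}} = \frac{1296}{\frac{62655}{43967}} = 1296 \cdot \frac{43967}{62655} = \frac{18993744}{20885}$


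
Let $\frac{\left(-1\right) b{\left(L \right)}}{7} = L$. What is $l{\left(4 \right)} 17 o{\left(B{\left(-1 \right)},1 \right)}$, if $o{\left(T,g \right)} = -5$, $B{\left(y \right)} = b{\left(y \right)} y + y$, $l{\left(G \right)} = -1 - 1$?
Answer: $170$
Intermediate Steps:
$b{\left(L \right)} = - 7 L$
$l{\left(G \right)} = -2$
$B{\left(y \right)} = y - 7 y^{2}$ ($B{\left(y \right)} = - 7 y y + y = - 7 y^{2} + y = y - 7 y^{2}$)
$l{\left(4 \right)} 17 o{\left(B{\left(-1 \right)},1 \right)} = \left(-2\right) 17 \left(-5\right) = \left(-34\right) \left(-5\right) = 170$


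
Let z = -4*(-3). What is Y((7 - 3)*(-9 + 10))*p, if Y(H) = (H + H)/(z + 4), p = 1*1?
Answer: ½ ≈ 0.50000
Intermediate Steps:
z = 12
p = 1
Y(H) = H/8 (Y(H) = (H + H)/(12 + 4) = (2*H)/16 = (2*H)*(1/16) = H/8)
Y((7 - 3)*(-9 + 10))*p = (((7 - 3)*(-9 + 10))/8)*1 = ((4*1)/8)*1 = ((⅛)*4)*1 = (½)*1 = ½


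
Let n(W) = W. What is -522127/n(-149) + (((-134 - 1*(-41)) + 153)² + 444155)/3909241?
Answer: 291598141586/83210987 ≈ 3504.3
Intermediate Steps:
-522127/n(-149) + (((-134 - 1*(-41)) + 153)² + 444155)/3909241 = -522127/(-149) + (((-134 - 1*(-41)) + 153)² + 444155)/3909241 = -522127*(-1/149) + (((-134 + 41) + 153)² + 444155)*(1/3909241) = 522127/149 + ((-93 + 153)² + 444155)*(1/3909241) = 522127/149 + (60² + 444155)*(1/3909241) = 522127/149 + (3600 + 444155)*(1/3909241) = 522127/149 + 447755*(1/3909241) = 522127/149 + 63965/558463 = 291598141586/83210987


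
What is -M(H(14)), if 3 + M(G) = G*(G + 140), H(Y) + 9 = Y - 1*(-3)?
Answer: -1181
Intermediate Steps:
H(Y) = -6 + Y (H(Y) = -9 + (Y - 1*(-3)) = -9 + (Y + 3) = -9 + (3 + Y) = -6 + Y)
M(G) = -3 + G*(140 + G) (M(G) = -3 + G*(G + 140) = -3 + G*(140 + G))
-M(H(14)) = -(-3 + (-6 + 14)² + 140*(-6 + 14)) = -(-3 + 8² + 140*8) = -(-3 + 64 + 1120) = -1*1181 = -1181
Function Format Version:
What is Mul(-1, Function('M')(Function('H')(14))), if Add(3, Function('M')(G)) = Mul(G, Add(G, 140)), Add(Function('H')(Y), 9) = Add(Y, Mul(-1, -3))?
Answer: -1181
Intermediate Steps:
Function('H')(Y) = Add(-6, Y) (Function('H')(Y) = Add(-9, Add(Y, Mul(-1, -3))) = Add(-9, Add(Y, 3)) = Add(-9, Add(3, Y)) = Add(-6, Y))
Function('M')(G) = Add(-3, Mul(G, Add(140, G))) (Function('M')(G) = Add(-3, Mul(G, Add(G, 140))) = Add(-3, Mul(G, Add(140, G))))
Mul(-1, Function('M')(Function('H')(14))) = Mul(-1, Add(-3, Pow(Add(-6, 14), 2), Mul(140, Add(-6, 14)))) = Mul(-1, Add(-3, Pow(8, 2), Mul(140, 8))) = Mul(-1, Add(-3, 64, 1120)) = Mul(-1, 1181) = -1181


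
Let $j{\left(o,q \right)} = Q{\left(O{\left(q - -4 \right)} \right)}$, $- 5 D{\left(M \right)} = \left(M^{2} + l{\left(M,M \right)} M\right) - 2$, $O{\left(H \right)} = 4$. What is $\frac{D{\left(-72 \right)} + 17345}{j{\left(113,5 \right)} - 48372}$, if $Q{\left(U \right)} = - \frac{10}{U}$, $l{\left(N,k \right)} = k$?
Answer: $- \frac{152718}{483745} \approx -0.3157$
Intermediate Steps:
$D{\left(M \right)} = \frac{2}{5} - \frac{2 M^{2}}{5}$ ($D{\left(M \right)} = - \frac{\left(M^{2} + M M\right) - 2}{5} = - \frac{\left(M^{2} + M^{2}\right) - 2}{5} = - \frac{2 M^{2} - 2}{5} = - \frac{-2 + 2 M^{2}}{5} = \frac{2}{5} - \frac{2 M^{2}}{5}$)
$j{\left(o,q \right)} = - \frac{5}{2}$ ($j{\left(o,q \right)} = - \frac{10}{4} = \left(-10\right) \frac{1}{4} = - \frac{5}{2}$)
$\frac{D{\left(-72 \right)} + 17345}{j{\left(113,5 \right)} - 48372} = \frac{\left(\frac{2}{5} - \frac{2 \left(-72\right)^{2}}{5}\right) + 17345}{- \frac{5}{2} - 48372} = \frac{\left(\frac{2}{5} - \frac{10368}{5}\right) + 17345}{- \frac{96749}{2}} = \left(\left(\frac{2}{5} - \frac{10368}{5}\right) + 17345\right) \left(- \frac{2}{96749}\right) = \left(- \frac{10366}{5} + 17345\right) \left(- \frac{2}{96749}\right) = \frac{76359}{5} \left(- \frac{2}{96749}\right) = - \frac{152718}{483745}$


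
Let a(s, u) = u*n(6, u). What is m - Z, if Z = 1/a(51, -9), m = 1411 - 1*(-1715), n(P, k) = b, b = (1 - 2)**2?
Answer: 28135/9 ≈ 3126.1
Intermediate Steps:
b = 1 (b = (-1)**2 = 1)
n(P, k) = 1
m = 3126 (m = 1411 + 1715 = 3126)
a(s, u) = u (a(s, u) = u*1 = u)
Z = -1/9 (Z = 1/(-9) = -1/9 ≈ -0.11111)
m - Z = 3126 - 1*(-1/9) = 3126 + 1/9 = 28135/9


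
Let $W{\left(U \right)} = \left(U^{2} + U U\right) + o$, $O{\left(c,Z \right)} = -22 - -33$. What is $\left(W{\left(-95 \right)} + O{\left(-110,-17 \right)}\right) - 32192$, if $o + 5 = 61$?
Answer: $-14075$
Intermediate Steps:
$O{\left(c,Z \right)} = 11$ ($O{\left(c,Z \right)} = -22 + 33 = 11$)
$o = 56$ ($o = -5 + 61 = 56$)
$W{\left(U \right)} = 56 + 2 U^{2}$ ($W{\left(U \right)} = \left(U^{2} + U U\right) + 56 = \left(U^{2} + U^{2}\right) + 56 = 2 U^{2} + 56 = 56 + 2 U^{2}$)
$\left(W{\left(-95 \right)} + O{\left(-110,-17 \right)}\right) - 32192 = \left(\left(56 + 2 \left(-95\right)^{2}\right) + 11\right) - 32192 = \left(\left(56 + 2 \cdot 9025\right) + 11\right) - 32192 = \left(\left(56 + 18050\right) + 11\right) - 32192 = \left(18106 + 11\right) - 32192 = 18117 - 32192 = -14075$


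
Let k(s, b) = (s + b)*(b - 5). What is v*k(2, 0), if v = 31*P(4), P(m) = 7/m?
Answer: -1085/2 ≈ -542.50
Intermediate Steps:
k(s, b) = (-5 + b)*(b + s) (k(s, b) = (b + s)*(-5 + b) = (-5 + b)*(b + s))
v = 217/4 (v = 31*(7/4) = 217/4 ≈ 54.250)
v*k(2, 0) = 217*(0**2 - 5*0 - 5*2 + 0*2)/4 = 217*(0 + 0 - 10 + 0)/4 = (217/4)*(-10) = -1085/2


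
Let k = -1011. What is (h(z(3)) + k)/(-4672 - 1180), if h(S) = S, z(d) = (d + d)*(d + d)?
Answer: 975/5852 ≈ 0.16661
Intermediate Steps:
z(d) = 4*d² (z(d) = (2*d)*(2*d) = 4*d²)
(h(z(3)) + k)/(-4672 - 1180) = (4*3² - 1011)/(-4672 - 1180) = (4*9 - 1011)/(-5852) = (36 - 1011)*(-1/5852) = -975*(-1/5852) = 975/5852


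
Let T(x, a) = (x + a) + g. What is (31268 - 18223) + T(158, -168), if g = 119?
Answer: 13154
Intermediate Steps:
T(x, a) = 119 + a + x (T(x, a) = (x + a) + 119 = (a + x) + 119 = 119 + a + x)
(31268 - 18223) + T(158, -168) = (31268 - 18223) + (119 - 168 + 158) = 13045 + 109 = 13154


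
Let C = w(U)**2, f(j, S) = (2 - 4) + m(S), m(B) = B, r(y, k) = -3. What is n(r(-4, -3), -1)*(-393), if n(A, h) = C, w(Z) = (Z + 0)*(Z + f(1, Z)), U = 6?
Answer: -1414800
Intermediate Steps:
f(j, S) = -2 + S (f(j, S) = (2 - 4) + S = -2 + S)
w(Z) = Z*(-2 + 2*Z) (w(Z) = (Z + 0)*(Z + (-2 + Z)) = Z*(-2 + 2*Z))
C = 3600 (C = (2*6*(-1 + 6))**2 = (2*6*5)**2 = 60**2 = 3600)
n(A, h) = 3600
n(r(-4, -3), -1)*(-393) = 3600*(-393) = -1414800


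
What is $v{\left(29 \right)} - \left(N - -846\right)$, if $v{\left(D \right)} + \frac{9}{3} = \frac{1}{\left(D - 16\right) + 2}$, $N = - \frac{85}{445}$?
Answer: $- \frac{1133071}{1335} \approx -848.74$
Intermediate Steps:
$N = - \frac{17}{89}$ ($N = \left(-85\right) \frac{1}{445} = - \frac{17}{89} \approx -0.19101$)
$v{\left(D \right)} = -3 + \frac{1}{-14 + D}$ ($v{\left(D \right)} = -3 + \frac{1}{\left(D - 16\right) + 2} = -3 + \frac{1}{\left(-16 + D\right) + 2} = -3 + \frac{1}{-14 + D}$)
$v{\left(29 \right)} - \left(N - -846\right) = \frac{43 - 87}{-14 + 29} - \left(- \frac{17}{89} - -846\right) = \frac{43 - 87}{15} - \left(- \frac{17}{89} + 846\right) = \frac{1}{15} \left(-44\right) - \frac{75277}{89} = - \frac{44}{15} - \frac{75277}{89} = - \frac{1133071}{1335}$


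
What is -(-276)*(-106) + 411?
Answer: -28845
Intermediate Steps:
-(-276)*(-106) + 411 = -138*212 + 411 = -29256 + 411 = -28845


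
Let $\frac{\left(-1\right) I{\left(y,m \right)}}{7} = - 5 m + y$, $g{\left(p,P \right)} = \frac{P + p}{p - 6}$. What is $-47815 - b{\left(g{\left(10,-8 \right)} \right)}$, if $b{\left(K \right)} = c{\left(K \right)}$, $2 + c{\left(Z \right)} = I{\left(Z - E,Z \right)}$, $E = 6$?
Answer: $-47869$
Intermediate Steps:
$g{\left(p,P \right)} = \frac{P + p}{-6 + p}$
$I{\left(y,m \right)} = - 7 y + 35 m$ ($I{\left(y,m \right)} = - 7 \left(- 5 m + y\right) = - 7 \left(y - 5 m\right) = - 7 y + 35 m$)
$c{\left(Z \right)} = 40 + 28 Z$ ($c{\left(Z \right)} = -2 + \left(- 7 \left(Z - 6\right) + 35 Z\right) = -2 + \left(- 7 \left(-6 + Z\right) + 35 Z\right) = -2 + \left(\left(42 - 7 Z\right) + 35 Z\right) = -2 + \left(42 + 28 Z\right) = 40 + 28 Z$)
$b{\left(K \right)} = 40 + 28 K$
$-47815 - b{\left(g{\left(10,-8 \right)} \right)} = -47815 - \left(40 + 28 \frac{-8 + 10}{-6 + 10}\right) = -47815 - \left(40 + 28 \cdot \frac{1}{4} \cdot 2\right) = -47815 - \left(40 + 28 \cdot \frac{1}{2}\right) = -47815 - \left(40 + 14\right) = -47815 - 54 = -47869$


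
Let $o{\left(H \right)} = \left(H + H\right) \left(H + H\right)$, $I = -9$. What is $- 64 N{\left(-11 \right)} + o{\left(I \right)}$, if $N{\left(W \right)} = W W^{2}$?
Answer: $85508$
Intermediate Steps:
$o{\left(H \right)} = 4 H^{2}$ ($o{\left(H \right)} = 2 H 2 H = 4 H^{2}$)
$N{\left(W \right)} = W^{3}$
$- 64 N{\left(-11 \right)} + o{\left(I \right)} = - 64 \left(-11\right)^{3} + 4 \left(-9\right)^{2} = \left(-64\right) \left(-1331\right) + 4 \cdot 81 = 85184 + 324 = 85508$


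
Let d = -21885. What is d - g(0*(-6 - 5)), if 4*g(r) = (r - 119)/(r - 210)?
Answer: -2626217/120 ≈ -21885.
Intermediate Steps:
g(r) = (-119 + r)/(4*(-210 + r)) (g(r) = ((r - 119)/(r - 210))/4 = ((-119 + r)/(-210 + r))/4 = (-119 + r)/(4*(-210 + r)))
d - g(0*(-6 - 5)) = -21885 - (-119 + 0*(-6 - 5))/(4*(-210 + 0*(-6 - 5))) = -21885 - (-119 + 0*(-11))/(4*(-210 + 0*(-11))) = -21885 - (-119 + 0)/(4*(-210 + 0)) = -21885 - (-119)/(4*(-210)) = -21885 - (-1)*(-119)/(4*210) = -21885 - 1*17/120 = -21885 - 17/120 = -2626217/120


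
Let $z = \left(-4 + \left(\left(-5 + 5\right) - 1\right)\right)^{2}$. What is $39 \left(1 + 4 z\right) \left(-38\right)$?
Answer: $-149682$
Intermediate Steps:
$z = 25$ ($z = \left(-4 + \left(0 - 1\right)\right)^{2} = \left(-4 - 1\right)^{2} = \left(-5\right)^{2} = 25$)
$39 \left(1 + 4 z\right) \left(-38\right) = 39 \left(1 + 4 \cdot 25\right) \left(-38\right) = 39 \left(1 + 100\right) \left(-38\right) = 39 \cdot 101 \left(-38\right) = 3939 \left(-38\right) = -149682$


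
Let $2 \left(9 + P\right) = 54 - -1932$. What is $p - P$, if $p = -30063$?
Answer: $-31047$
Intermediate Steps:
$P = 984$ ($P = -9 + \frac{54 - -1932}{2} = -9 + \frac{54 + 1932}{2} = -9 + \frac{1}{2} \cdot 1986 = -9 + 993 = 984$)
$p - P = -30063 - 984 = -31047$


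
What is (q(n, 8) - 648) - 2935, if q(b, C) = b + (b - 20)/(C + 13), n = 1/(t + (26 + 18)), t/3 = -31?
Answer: -1229303/343 ≈ -3584.0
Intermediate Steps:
t = -93 (t = 3*(-31) = -93)
n = -1/49 (n = 1/(-93 + (26 + 18)) = 1/(-93 + 44) = 1/(-49) = -1/49 ≈ -0.020408)
q(b, C) = b + (-20 + b)/(13 + C)
(q(n, 8) - 648) - 2935 = ((-20 + 14*(-1/49) + 8*(-1/49))/(13 + 8) - 648) - 2935 = ((-20 - 2/7 - 8/49)/21 - 648) - 2935 = ((1/21)*(-1002/49) - 648) - 2935 = (-334/343 - 648) - 2935 = -222598/343 - 2935 = -1229303/343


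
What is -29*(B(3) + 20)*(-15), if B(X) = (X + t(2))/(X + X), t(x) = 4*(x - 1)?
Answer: 18415/2 ≈ 9207.5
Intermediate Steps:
t(x) = -4 + 4*x (t(x) = 4*(-1 + x) = -4 + 4*x)
B(X) = (4 + X)/(2*X) (B(X) = (X + (-4 + 4*2))/(X + X) = (X + (-4 + 8))/((2*X)) = (X + 4)*(1/(2*X)) = (4 + X)*(1/(2*X)) = (4 + X)/(2*X))
-29*(B(3) + 20)*(-15) = -29*((1/2)*(4 + 3)/3 + 20)*(-15) = -29*((1/2)*(1/3)*7 + 20)*(-15) = -29*(7/6 + 20)*(-15) = -29*127/6*(-15) = -3683/6*(-15) = 18415/2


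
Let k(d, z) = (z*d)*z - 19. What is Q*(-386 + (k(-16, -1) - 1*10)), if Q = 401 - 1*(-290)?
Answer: -297821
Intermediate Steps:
Q = 691 (Q = 401 + 290 = 691)
k(d, z) = -19 + d*z² (k(d, z) = (d*z)*z - 19 = d*z² - 19 = -19 + d*z²)
Q*(-386 + (k(-16, -1) - 1*10)) = 691*(-386 + ((-19 - 16*(-1)²) - 1*10)) = 691*(-386 + ((-19 - 16*1) - 10)) = 691*(-386 + ((-19 - 16) - 10)) = 691*(-386 + (-35 - 10)) = 691*(-386 - 45) = 691*(-431) = -297821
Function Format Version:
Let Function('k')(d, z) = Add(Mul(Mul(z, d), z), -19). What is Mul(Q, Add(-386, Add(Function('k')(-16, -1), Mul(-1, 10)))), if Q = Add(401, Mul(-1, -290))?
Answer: -297821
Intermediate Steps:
Q = 691 (Q = Add(401, 290) = 691)
Function('k')(d, z) = Add(-19, Mul(d, Pow(z, 2))) (Function('k')(d, z) = Add(Mul(Mul(d, z), z), -19) = Add(Mul(d, Pow(z, 2)), -19) = Add(-19, Mul(d, Pow(z, 2))))
Mul(Q, Add(-386, Add(Function('k')(-16, -1), Mul(-1, 10)))) = Mul(691, Add(-386, Add(Add(-19, Mul(-16, Pow(-1, 2))), Mul(-1, 10)))) = Mul(691, Add(-386, Add(Add(-19, Mul(-16, 1)), -10))) = Mul(691, Add(-386, Add(Add(-19, -16), -10))) = Mul(691, Add(-386, Add(-35, -10))) = Mul(691, Add(-386, -45)) = Mul(691, -431) = -297821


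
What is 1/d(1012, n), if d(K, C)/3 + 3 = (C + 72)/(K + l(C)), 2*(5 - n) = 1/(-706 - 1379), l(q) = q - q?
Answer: -1406680/12339029 ≈ -0.11400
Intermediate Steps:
l(q) = 0
n = 20851/4170 (n = 5 - 1/(2*(-706 - 1379)) = 5 - 1/2/(-2085) = 5 - 1/2*(-1/2085) = 5 + 1/4170 = 20851/4170 ≈ 5.0002)
d(K, C) = -9 + 3*(72 + C)/K (d(K, C) = -9 + 3*((C + 72)/(K + 0)) = -9 + 3*((72 + C)/K) = -9 + 3*(72 + C)/K)
1/d(1012, n) = 1/(3*(72 + 20851/4170 - 3*1012)/1012) = 1/(3*(1/1012)*(72 + 20851/4170 - 3036)) = 1/(3*(1/1012)*(-12339029/4170)) = 1/(-12339029/1406680) = -1406680/12339029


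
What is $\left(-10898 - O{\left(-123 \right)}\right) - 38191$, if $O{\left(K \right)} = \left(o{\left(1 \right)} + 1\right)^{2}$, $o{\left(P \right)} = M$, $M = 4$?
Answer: $-49114$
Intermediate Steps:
$o{\left(P \right)} = 4$
$O{\left(K \right)} = 25$ ($O{\left(K \right)} = \left(4 + 1\right)^{2} = 5^{2} = 25$)
$\left(-10898 - O{\left(-123 \right)}\right) - 38191 = \left(-10898 - 25\right) - 38191 = -10923 - 38191 = -49114$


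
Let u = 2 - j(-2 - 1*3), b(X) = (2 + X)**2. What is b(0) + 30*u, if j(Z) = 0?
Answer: 64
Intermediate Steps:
u = 2 (u = 2 - 1*0 = 2 + 0 = 2)
b(0) + 30*u = (2 + 0)**2 + 30*2 = 2**2 + 60 = 4 + 60 = 64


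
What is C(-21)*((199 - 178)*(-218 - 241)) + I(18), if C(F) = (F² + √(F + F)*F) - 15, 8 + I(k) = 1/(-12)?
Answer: -49274665/12 + 202419*I*√42 ≈ -4.1062e+6 + 1.3118e+6*I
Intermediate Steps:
I(k) = -97/12 (I(k) = -8 + 1/(-12) = -8 - 1/12 = -97/12)
C(F) = -15 + F² + √2*F^(3/2) (C(F) = (F² + √(2*F)*F) - 15 = (F² + (√2*√F)*F) - 15 = (F² + √2*F^(3/2)) - 15 = -15 + F² + √2*F^(3/2))
C(-21)*((199 - 178)*(-218 - 241)) + I(18) = (-15 + (-21)² + √2*(-21)^(3/2))*((199 - 178)*(-218 - 241)) - 97/12 = (-15 + 441 + √2*(-21*I*√21))*(21*(-459)) - 97/12 = (-15 + 441 - 21*I*√42)*(-9639) - 97/12 = (426 - 21*I*√42)*(-9639) - 97/12 = (-4106214 + 202419*I*√42) - 97/12 = -49274665/12 + 202419*I*√42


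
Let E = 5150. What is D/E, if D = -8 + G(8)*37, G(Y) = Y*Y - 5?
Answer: 87/206 ≈ 0.42233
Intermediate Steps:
G(Y) = -5 + Y**2 (G(Y) = Y**2 - 5 = -5 + Y**2)
D = 2175 (D = -8 + (-5 + 8**2)*37 = -8 + (-5 + 64)*37 = -8 + 59*37 = -8 + 2183 = 2175)
D/E = 2175/5150 = 2175*(1/5150) = 87/206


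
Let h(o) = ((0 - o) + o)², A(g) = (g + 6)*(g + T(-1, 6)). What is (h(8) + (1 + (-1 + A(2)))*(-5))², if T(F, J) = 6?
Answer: 102400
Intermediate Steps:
A(g) = (6 + g)² (A(g) = (g + 6)*(g + 6) = (6 + g)*(6 + g) = (6 + g)²)
h(o) = 0 (h(o) = (-o + o)² = 0² = 0)
(h(8) + (1 + (-1 + A(2)))*(-5))² = (0 + (1 + (-1 + (36 + 2² + 12*2)))*(-5))² = (0 + (1 + (-1 + (36 + 4 + 24)))*(-5))² = (0 + (1 + (-1 + 64))*(-5))² = (0 + (1 + 63)*(-5))² = (0 + 64*(-5))² = (0 - 320)² = (-320)² = 102400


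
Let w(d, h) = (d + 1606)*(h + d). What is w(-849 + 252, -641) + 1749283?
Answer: 500141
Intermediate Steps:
w(d, h) = (1606 + d)*(d + h)
w(-849 + 252, -641) + 1749283 = ((-849 + 252)² + 1606*(-849 + 252) + 1606*(-641) + (-849 + 252)*(-641)) + 1749283 = ((-597)² + 1606*(-597) - 1029446 - 597*(-641)) + 1749283 = (356409 - 958782 - 1029446 + 382677) + 1749283 = -1249142 + 1749283 = 500141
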